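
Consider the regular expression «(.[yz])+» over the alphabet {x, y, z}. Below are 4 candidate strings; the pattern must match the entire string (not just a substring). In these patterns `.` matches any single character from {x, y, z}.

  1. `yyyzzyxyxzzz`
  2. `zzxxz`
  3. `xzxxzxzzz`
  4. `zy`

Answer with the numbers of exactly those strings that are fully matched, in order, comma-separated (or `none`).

1. `yyyzzyxyxzzz` → match
2. `zzxxz` → no match
3. `xzxxzxzzz` → no match
4. `zy` → match

1, 4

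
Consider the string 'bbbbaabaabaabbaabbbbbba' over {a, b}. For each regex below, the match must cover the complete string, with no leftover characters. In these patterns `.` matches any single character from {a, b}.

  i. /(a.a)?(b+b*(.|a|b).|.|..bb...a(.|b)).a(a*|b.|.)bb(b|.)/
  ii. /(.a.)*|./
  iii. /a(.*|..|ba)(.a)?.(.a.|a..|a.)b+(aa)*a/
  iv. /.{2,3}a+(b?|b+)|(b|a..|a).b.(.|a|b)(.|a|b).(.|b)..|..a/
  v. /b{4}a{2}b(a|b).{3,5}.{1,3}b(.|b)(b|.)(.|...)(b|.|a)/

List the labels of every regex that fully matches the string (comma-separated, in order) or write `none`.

v

i → no match
ii → no match
iii → no match — must start with 'a'
iv → no match
v → match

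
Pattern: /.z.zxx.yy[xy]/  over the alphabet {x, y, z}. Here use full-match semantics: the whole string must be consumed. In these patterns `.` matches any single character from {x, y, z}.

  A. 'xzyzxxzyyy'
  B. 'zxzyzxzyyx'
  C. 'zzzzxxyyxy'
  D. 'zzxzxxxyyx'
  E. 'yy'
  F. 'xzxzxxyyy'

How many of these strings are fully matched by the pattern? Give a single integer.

A → match
B → no match
C → no match
D → match
E → no match
F → no match
Total matched: 2

2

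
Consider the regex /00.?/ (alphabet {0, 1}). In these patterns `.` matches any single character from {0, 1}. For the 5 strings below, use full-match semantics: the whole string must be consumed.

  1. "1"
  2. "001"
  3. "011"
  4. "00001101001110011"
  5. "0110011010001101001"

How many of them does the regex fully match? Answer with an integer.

1

1 → no match — must start with "00"
2 → match
3 → no match — must start with "00"
4 → no match
5 → no match — must start with "00"
Total matched: 1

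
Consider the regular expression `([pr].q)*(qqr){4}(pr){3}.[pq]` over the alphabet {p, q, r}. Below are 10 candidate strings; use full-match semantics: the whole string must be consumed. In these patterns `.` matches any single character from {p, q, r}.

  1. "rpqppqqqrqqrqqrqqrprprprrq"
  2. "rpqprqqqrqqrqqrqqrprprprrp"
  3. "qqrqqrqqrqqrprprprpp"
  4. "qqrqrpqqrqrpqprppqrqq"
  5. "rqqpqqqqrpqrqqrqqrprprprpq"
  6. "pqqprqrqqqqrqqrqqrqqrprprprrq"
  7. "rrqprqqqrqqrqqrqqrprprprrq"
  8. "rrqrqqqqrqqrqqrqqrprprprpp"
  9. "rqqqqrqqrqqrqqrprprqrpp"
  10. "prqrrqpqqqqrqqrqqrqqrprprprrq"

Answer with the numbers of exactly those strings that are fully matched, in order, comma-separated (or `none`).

1 → match
2 → match
3 → match
4 → no match
5 → no match
6 → match
7 → match
8 → match
9 → no match
10 → match

1, 2, 3, 6, 7, 8, 10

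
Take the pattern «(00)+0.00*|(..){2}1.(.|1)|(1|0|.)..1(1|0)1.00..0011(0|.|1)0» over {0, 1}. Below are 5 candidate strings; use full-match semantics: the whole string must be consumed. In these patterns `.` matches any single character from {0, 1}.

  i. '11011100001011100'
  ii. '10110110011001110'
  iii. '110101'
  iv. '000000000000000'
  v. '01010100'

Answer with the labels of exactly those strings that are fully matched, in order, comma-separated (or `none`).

i → no match
ii → match
iii → no match
iv → match
v → no match

ii, iv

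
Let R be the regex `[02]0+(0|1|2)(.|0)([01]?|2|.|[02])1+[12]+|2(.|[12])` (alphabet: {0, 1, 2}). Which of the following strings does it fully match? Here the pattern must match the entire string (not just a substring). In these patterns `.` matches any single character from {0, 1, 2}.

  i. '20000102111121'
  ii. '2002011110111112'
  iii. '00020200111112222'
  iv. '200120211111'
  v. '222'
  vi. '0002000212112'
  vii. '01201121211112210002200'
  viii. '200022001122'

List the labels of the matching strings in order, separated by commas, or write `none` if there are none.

i

i → match
ii → no match
iii → no match
iv → no match
v → no match
vi → no match
vii → no match
viii → no match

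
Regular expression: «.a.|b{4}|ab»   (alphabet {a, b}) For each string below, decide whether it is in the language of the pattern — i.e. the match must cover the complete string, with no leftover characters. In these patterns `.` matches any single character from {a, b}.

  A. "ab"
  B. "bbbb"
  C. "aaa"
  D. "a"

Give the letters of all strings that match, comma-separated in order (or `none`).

A, B, C

A → match
B → match
C → match
D → no match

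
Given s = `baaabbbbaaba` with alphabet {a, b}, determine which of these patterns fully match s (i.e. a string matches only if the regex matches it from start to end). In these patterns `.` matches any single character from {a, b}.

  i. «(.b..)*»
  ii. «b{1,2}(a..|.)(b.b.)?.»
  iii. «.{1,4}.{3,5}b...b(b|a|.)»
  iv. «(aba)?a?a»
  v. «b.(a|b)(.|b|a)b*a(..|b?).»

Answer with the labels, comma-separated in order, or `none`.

iii, v

i → no match
ii → no match
iii → match
iv → no match
v → match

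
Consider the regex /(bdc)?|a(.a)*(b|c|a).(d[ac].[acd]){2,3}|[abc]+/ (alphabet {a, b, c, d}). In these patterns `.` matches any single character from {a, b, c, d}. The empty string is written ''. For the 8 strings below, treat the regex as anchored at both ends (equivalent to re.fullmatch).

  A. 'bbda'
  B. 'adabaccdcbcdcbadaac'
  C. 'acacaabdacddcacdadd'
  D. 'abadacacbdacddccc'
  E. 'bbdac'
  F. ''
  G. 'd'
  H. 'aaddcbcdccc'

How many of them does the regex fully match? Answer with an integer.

A. 'bbda' → no match
B → match
C → match
D → match
E. 'bbdac' → no match
F. '' → match
G. 'd' → no match
H. 'aaddcbcdccc' → match
Total matched: 5

5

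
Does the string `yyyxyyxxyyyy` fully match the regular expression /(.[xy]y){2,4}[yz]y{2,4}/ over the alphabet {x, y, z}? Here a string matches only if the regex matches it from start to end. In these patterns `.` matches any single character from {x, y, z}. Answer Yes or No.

Yes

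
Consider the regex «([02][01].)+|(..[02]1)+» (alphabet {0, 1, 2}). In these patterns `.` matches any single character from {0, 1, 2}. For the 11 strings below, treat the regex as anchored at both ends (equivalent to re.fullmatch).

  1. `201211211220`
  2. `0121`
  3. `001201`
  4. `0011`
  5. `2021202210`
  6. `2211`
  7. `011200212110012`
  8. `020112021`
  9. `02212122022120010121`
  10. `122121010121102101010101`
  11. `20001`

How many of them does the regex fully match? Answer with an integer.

1. `201211211220` → no match
2. `0121` → match
3. `001201` → match
4. `0011` → no match
5. `2021202210` → no match
6. `2211` → no match
7 → no match
8. `020112021` → no match
9 → no match
10 → match
11. `20001` → no match
Total matched: 3

3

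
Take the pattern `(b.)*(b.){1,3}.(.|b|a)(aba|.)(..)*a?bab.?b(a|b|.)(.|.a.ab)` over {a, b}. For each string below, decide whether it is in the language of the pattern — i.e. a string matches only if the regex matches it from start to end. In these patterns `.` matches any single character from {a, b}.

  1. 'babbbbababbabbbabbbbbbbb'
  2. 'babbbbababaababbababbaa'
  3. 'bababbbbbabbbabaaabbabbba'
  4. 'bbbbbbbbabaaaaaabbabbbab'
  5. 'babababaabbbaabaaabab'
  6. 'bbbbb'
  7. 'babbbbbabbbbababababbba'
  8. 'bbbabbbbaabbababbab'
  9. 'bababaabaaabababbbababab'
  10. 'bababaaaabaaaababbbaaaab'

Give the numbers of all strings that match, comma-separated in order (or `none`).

2, 3, 4, 7, 8, 9, 10

1 → no match
2 → match
3 → match
4 → match
5 → no match
6. 'bbbbb' → no match
7 → match
8 → match
9 → match
10 → match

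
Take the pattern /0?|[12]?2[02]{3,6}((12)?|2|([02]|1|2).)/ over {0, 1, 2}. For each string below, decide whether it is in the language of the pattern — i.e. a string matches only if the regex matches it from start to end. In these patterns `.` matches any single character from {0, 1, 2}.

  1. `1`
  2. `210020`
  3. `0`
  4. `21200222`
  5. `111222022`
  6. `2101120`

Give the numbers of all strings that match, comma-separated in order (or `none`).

3

1 → no match
2 → no match
3 → match
4 → no match
5 → no match
6 → no match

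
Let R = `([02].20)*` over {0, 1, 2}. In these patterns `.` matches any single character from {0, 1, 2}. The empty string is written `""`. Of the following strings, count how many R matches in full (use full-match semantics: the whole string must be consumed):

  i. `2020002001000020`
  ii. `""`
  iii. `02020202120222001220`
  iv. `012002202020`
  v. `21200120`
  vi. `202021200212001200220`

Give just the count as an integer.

i → no match
ii. `""` → match
iii → no match
iv. `012002202020` → match
v. `21200120` → match
vi → no match
Total matched: 3

3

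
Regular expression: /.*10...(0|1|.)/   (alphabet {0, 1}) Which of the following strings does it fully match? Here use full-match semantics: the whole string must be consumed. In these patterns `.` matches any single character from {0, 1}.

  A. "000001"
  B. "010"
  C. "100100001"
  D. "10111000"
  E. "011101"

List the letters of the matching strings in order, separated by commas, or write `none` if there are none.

C

A → no match
B → no match
C → match
D → no match
E → no match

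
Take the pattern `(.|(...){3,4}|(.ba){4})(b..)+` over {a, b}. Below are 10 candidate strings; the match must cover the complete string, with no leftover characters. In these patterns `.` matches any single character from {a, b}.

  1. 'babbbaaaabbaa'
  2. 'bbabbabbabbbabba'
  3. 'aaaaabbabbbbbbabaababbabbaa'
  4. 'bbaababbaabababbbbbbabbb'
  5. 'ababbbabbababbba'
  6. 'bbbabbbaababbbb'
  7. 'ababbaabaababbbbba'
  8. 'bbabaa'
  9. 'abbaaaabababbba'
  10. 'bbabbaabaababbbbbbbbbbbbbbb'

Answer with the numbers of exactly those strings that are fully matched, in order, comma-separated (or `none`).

2, 3, 4, 5, 6, 7, 9, 10

1 → no match
2 → match
3 → match
4 → match
5 → match
6 → match
7 → match
8 → no match
9 → match
10 → match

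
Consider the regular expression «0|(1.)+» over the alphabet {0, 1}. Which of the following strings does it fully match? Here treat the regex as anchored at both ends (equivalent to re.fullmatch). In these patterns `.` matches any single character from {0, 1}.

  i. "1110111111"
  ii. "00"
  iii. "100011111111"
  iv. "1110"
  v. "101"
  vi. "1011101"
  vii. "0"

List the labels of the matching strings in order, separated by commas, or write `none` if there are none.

i. "1110111111" → match
ii. "00" → no match
iii. "100011111111" → no match
iv. "1110" → match
v. "101" → no match
vi. "1011101" → no match
vii. "0" → match

i, iv, vii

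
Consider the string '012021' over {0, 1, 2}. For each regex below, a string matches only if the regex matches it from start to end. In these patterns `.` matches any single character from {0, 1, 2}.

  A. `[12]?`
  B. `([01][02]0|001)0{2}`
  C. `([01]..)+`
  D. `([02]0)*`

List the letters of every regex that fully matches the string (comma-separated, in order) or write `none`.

C

A → no match
B → no match — must end with '0'
C → match
D → no match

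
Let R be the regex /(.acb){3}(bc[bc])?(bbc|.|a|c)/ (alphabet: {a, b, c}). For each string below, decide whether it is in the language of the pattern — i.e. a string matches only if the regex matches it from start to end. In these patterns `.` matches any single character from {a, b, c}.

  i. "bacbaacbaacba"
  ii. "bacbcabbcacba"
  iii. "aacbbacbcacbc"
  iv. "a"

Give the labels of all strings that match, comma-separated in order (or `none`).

i → match
ii → no match
iii → match
iv. "a" → no match

i, iii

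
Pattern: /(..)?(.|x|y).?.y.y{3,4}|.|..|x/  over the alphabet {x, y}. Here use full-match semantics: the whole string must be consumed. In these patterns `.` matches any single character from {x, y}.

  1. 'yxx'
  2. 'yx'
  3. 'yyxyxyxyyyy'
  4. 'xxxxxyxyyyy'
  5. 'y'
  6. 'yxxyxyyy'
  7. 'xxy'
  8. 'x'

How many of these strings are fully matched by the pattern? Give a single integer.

6

1 → no match
2 → match
3 → match
4 → match
5 → match
6 → match
7 → no match
8 → match
Total matched: 6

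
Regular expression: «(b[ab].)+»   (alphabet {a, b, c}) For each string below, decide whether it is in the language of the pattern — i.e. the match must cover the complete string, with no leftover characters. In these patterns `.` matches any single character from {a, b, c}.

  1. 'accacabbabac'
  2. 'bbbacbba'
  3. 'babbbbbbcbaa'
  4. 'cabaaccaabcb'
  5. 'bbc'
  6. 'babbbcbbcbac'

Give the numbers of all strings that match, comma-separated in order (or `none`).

1 → no match — must start with 'b'
2 → no match
3 → match
4 → no match — must start with 'b'
5 → match
6 → match

3, 5, 6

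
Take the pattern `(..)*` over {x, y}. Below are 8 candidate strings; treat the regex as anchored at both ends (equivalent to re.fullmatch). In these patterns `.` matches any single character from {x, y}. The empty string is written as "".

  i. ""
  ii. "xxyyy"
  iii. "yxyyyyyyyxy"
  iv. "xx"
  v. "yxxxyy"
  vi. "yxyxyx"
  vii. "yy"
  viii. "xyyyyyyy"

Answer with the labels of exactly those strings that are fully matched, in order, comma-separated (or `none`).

i → match
ii → no match
iii → no match
iv → match
v → match
vi → match
vii → match
viii → match

i, iv, v, vi, vii, viii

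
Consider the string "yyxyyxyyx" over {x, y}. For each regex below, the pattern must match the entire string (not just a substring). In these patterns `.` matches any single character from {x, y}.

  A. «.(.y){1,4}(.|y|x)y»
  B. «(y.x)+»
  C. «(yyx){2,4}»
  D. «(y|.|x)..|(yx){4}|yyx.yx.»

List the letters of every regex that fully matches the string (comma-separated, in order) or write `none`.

B, C

A → no match — must end with "y"
B → match
C → match
D → no match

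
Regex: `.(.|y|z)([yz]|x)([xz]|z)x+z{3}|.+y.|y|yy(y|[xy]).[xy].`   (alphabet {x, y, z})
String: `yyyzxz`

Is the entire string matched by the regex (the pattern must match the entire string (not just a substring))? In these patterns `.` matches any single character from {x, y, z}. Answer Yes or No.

Yes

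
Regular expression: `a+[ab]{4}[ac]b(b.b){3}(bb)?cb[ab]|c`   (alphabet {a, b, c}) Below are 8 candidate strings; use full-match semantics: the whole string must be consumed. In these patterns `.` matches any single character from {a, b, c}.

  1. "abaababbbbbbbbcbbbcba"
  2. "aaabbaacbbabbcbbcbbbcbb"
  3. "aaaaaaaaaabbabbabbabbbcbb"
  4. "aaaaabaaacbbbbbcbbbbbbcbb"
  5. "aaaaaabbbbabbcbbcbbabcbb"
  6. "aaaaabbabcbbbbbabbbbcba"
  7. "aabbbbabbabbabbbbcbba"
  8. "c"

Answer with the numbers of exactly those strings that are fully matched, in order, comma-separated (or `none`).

1, 2, 3, 4, 5, 6, 8

1 → match
2 → match
3 → match
4 → match
5 → match
6 → match
7 → no match
8 → match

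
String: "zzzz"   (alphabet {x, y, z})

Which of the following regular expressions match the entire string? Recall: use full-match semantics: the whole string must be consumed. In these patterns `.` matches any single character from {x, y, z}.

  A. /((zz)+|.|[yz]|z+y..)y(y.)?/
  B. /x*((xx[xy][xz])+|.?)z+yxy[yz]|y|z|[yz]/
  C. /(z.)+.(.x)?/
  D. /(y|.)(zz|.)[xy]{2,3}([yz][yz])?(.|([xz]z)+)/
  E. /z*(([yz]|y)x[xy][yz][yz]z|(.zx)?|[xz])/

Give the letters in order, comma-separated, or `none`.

E

A → no match
B → no match
C → no match
D → no match
E → match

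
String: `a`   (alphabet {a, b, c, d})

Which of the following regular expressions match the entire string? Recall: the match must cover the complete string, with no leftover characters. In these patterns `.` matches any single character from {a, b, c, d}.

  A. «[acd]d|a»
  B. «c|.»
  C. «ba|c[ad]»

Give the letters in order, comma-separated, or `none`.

A → match
B → match
C → no match

A, B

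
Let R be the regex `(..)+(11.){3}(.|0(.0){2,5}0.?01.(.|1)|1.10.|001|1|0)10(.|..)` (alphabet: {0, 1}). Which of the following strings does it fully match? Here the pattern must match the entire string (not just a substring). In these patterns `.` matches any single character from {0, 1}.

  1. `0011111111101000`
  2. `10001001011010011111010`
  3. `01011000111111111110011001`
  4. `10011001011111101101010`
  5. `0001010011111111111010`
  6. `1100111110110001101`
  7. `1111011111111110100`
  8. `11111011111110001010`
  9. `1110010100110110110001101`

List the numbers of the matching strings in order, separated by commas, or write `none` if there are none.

1 → match
2 → no match
3 → match
4 → no match
5 → match
6 → match
7 → match
8 → no match
9 → match

1, 3, 5, 6, 7, 9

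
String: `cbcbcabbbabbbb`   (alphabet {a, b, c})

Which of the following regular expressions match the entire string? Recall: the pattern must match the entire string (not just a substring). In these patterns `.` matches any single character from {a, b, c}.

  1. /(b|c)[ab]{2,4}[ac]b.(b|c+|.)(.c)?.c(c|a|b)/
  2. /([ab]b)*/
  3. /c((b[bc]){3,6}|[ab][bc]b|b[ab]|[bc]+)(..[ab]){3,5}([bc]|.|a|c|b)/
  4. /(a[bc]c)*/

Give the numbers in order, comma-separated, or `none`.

1 → no match
2 → no match
3 → match
4 → no match

3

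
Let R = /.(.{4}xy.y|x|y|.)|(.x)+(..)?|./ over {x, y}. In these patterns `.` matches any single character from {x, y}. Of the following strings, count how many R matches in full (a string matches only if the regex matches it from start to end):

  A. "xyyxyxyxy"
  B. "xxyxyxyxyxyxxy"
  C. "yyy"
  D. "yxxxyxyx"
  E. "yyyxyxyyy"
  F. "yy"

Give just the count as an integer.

5

A. "xyyxyxyxy" → match
B → match
C. "yyy" → no match
D. "yxxxyxyx" → match
E. "yyyxyxyyy" → match
F. "yy" → match
Total matched: 5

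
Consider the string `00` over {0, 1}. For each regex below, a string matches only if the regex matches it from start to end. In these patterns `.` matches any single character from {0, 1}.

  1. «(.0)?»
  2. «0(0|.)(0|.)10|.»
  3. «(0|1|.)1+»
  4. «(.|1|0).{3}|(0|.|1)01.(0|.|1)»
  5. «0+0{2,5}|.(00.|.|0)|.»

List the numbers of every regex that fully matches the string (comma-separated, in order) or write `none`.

1, 5

1 → match
2 → no match
3 → no match — must end with `1`
4 → no match
5 → match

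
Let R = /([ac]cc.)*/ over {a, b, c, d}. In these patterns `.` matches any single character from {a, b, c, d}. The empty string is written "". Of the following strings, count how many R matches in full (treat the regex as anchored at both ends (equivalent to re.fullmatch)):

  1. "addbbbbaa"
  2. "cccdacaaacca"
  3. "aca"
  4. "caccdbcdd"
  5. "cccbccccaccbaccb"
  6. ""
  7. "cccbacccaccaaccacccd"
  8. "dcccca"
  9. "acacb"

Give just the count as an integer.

1 → no match
2 → no match
3 → no match
4 → no match
5 → match
6 → match
7 → match
8 → no match
9 → no match
Total matched: 3

3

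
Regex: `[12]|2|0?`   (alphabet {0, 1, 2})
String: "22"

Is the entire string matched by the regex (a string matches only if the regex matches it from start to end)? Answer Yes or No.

No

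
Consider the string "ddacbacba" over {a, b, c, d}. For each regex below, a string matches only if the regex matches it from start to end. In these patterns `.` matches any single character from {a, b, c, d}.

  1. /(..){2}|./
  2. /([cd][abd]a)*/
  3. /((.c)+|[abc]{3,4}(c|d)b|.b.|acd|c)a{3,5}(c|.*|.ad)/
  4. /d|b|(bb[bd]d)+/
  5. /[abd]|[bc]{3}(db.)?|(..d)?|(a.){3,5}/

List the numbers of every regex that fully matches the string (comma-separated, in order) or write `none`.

1 → no match
2 → match
3 → no match
4 → no match
5 → no match

2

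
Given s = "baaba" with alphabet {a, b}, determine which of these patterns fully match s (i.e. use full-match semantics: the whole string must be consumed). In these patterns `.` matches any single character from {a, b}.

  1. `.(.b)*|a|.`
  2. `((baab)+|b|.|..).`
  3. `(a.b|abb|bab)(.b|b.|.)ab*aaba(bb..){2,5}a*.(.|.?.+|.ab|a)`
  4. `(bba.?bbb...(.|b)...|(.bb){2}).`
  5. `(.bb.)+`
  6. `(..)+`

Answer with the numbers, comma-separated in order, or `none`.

1 → no match
2 → match
3 → no match
4 → no match
5 → no match
6 → no match

2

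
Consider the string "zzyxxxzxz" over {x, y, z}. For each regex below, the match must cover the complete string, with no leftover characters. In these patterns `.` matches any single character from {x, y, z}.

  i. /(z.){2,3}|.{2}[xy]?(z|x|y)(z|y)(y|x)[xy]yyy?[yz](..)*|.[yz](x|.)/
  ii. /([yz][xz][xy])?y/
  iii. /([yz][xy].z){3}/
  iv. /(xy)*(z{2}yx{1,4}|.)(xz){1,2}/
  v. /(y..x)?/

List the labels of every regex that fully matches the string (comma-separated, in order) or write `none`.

i → no match
ii → no match — must end with "y"
iii → no match
iv → match
v → no match

iv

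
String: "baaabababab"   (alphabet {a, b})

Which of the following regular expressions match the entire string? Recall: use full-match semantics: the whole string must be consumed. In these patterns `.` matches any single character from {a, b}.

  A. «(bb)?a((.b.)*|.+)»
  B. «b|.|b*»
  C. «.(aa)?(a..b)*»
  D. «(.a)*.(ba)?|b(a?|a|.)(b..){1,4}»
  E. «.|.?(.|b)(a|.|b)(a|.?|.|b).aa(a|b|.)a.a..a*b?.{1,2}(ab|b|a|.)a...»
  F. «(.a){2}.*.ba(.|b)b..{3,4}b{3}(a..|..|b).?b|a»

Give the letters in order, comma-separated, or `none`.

A → no match
B → no match
C → match
D → match
E → no match
F → no match

C, D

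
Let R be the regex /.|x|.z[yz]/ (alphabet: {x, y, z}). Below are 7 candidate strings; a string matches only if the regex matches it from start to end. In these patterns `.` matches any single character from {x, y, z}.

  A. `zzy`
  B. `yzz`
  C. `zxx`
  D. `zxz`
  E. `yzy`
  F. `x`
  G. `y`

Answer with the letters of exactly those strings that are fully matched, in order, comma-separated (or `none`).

A. `zzy` → match
B. `yzz` → match
C. `zxx` → no match
D. `zxz` → no match
E. `yzy` → match
F. `x` → match
G. `y` → match

A, B, E, F, G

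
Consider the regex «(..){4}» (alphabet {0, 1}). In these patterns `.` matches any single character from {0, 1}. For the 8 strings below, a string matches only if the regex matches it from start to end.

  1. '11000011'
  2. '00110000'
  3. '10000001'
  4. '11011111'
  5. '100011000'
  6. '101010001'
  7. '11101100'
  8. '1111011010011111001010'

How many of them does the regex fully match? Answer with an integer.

5

1. '11000011' → match
2. '00110000' → match
3. '10000001' → match
4. '11011111' → match
5. '100011000' → no match
6. '101010001' → no match
7. '11101100' → match
8 → no match
Total matched: 5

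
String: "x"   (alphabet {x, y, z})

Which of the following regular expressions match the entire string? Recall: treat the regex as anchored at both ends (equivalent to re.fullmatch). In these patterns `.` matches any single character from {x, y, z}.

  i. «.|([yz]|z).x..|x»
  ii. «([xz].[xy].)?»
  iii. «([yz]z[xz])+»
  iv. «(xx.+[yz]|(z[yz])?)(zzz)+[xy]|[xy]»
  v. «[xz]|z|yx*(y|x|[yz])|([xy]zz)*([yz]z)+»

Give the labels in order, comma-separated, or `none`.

i, iv, v

i → match
ii → no match
iii → no match
iv → match
v → match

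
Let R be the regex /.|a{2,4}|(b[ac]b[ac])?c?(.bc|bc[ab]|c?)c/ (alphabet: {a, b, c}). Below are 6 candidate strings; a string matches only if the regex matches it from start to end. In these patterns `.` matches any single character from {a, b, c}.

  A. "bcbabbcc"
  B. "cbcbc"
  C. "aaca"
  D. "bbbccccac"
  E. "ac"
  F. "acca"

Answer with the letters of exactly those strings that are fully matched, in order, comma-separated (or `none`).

A, B

A. "bcbabbcc" → match
B. "cbcbc" → match
C. "aaca" → no match
D. "bbbccccac" → no match
E. "ac" → no match
F. "acca" → no match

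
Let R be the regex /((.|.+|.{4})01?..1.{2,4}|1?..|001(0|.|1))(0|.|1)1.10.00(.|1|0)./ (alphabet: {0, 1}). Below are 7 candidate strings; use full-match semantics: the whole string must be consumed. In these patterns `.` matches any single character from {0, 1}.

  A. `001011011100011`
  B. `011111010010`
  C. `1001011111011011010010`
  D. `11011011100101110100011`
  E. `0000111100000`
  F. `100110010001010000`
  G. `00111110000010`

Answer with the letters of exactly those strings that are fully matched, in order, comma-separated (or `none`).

A → no match
B → match
C → no match
D → no match
E → no match
F → no match
G → no match

B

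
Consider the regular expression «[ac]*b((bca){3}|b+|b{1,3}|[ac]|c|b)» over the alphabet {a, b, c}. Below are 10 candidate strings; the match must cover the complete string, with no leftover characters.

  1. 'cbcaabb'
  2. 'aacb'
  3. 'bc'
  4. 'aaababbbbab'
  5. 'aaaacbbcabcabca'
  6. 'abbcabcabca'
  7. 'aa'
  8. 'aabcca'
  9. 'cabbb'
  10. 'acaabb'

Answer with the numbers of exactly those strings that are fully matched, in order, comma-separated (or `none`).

1 → no match
2 → no match
3 → match
4 → no match
5 → match
6 → match
7 → no match
8 → no match
9 → match
10 → match

3, 5, 6, 9, 10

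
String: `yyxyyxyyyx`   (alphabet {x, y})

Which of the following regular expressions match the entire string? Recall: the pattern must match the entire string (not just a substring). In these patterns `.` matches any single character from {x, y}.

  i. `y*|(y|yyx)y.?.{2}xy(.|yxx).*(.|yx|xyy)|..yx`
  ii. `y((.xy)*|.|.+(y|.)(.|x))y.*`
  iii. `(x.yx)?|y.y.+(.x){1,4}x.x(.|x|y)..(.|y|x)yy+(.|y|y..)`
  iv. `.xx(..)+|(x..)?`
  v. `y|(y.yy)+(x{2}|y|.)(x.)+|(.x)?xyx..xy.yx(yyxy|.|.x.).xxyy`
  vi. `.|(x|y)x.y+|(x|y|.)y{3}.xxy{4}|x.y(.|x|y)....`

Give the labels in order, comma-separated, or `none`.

i → match
ii → match
iii → no match
iv → no match
v → no match
vi → no match

i, ii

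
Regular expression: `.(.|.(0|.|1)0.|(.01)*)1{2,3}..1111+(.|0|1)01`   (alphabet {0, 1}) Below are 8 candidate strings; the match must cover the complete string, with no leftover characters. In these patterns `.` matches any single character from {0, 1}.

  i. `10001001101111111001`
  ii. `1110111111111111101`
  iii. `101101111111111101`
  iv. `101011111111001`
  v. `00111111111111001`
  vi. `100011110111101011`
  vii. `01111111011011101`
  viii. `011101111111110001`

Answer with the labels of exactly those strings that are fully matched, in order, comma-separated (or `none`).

ii, iii, v

i → no match
ii → match
iii → match
iv → no match
v → match
vi → no match — must end with `01`
vii → no match
viii → no match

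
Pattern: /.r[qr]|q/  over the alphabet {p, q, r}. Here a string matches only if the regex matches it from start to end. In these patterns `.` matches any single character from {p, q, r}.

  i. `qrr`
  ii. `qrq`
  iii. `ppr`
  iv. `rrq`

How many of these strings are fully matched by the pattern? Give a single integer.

3

i → match
ii → match
iii → no match
iv → match
Total matched: 3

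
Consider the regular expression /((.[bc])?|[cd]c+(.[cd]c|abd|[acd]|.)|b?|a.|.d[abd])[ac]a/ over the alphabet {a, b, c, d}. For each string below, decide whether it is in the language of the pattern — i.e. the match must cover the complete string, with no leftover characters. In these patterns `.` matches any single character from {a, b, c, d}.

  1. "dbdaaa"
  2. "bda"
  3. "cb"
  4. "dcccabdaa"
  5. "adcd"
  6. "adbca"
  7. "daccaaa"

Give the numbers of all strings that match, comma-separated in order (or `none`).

1. "dbdaaa" → no match
2. "bda" → no match
3. "cb" → no match — must end with "a"
4. "dcccabdaa" → match
5. "adcd" → no match — must end with "a"
6. "adbca" → match
7. "daccaaa" → no match

4, 6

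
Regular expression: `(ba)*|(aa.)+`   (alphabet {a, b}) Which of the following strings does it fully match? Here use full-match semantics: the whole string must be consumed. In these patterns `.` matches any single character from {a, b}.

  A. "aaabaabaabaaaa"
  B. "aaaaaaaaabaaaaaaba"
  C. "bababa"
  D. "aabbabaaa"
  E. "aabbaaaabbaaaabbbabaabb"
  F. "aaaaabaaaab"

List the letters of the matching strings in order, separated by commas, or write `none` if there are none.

C

A → no match
B → no match
C → match
D → no match
E → no match
F → no match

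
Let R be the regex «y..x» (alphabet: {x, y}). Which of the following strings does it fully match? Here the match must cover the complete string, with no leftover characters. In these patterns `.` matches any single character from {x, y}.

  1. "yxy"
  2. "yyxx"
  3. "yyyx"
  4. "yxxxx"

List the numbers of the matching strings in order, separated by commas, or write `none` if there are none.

2, 3

1. "yxy" → no match — must end with "x"
2. "yyxx" → match
3. "yyyx" → match
4. "yxxxx" → no match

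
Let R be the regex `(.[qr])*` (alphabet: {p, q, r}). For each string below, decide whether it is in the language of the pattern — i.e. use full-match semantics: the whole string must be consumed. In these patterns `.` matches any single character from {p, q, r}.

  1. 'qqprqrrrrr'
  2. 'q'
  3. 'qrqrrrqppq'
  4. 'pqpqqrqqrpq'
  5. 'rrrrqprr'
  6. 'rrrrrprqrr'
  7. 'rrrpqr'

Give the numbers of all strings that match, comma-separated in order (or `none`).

1 → match
2 → no match
3 → no match
4 → no match
5 → no match
6 → no match
7 → no match

1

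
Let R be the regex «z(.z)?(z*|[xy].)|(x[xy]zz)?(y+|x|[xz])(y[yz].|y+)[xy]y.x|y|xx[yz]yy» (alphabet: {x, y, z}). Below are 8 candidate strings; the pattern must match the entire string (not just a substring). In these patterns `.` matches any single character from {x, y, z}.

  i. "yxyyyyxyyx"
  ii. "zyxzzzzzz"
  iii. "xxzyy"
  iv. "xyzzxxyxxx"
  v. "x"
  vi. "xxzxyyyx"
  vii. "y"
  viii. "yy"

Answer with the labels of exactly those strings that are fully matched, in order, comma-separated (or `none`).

i. "yxyyyyxyyx" → no match
ii. "zyxzzzzzz" → no match
iii. "xxzyy" → match
iv. "xyzzxxyxxx" → no match
v. "x" → no match
vi. "xxzxyyyx" → no match
vii. "y" → match
viii. "yy" → no match

iii, vii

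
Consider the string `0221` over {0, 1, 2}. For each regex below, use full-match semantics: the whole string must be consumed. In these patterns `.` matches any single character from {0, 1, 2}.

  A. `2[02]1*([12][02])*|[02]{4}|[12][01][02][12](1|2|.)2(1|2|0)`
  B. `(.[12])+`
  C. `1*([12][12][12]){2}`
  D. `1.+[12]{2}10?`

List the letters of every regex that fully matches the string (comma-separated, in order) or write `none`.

A → no match
B → match
C → no match
D → no match — must start with `1`

B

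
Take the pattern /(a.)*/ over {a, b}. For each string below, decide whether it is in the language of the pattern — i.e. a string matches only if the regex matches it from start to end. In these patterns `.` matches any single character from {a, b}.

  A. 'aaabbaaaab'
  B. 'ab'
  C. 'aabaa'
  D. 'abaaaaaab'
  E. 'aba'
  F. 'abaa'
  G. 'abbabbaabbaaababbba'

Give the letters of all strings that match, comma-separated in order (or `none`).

B, F

A → no match
B → match
C → no match
D → no match
E → no match
F → match
G → no match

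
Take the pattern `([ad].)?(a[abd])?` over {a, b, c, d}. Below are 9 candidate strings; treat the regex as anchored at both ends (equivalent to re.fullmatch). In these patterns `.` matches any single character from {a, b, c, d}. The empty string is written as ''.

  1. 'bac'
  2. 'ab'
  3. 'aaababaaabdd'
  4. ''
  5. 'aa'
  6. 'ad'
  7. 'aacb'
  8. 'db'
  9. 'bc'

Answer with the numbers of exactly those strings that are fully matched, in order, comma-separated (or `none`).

2, 4, 5, 6, 8

1 → no match
2 → match
3 → no match
4 → match
5 → match
6 → match
7 → no match
8 → match
9 → no match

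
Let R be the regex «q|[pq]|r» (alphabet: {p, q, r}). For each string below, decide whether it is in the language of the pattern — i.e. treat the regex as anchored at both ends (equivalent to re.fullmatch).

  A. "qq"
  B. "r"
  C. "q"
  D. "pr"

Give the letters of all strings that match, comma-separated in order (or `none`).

A → no match
B → match
C → match
D → no match

B, C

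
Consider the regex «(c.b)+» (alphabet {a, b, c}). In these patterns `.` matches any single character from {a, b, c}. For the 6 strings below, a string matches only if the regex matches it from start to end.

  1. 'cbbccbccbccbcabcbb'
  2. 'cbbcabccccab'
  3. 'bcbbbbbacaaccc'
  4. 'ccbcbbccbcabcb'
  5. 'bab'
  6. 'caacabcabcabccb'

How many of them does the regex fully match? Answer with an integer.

1

1 → match
2 → no match
3 → no match — must start with 'c'
4 → no match
5 → no match — must start with 'c'
6 → no match
Total matched: 1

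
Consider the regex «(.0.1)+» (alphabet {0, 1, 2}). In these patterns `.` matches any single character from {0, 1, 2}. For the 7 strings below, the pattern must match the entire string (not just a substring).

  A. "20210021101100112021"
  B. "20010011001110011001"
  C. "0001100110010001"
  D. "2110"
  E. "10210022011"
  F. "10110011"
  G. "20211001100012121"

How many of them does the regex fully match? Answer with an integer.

A → match
B → match
C → match
D. "2110" → no match — must end with "1"
E. "10210022011" → no match
F. "10110011" → match
G → no match
Total matched: 4

4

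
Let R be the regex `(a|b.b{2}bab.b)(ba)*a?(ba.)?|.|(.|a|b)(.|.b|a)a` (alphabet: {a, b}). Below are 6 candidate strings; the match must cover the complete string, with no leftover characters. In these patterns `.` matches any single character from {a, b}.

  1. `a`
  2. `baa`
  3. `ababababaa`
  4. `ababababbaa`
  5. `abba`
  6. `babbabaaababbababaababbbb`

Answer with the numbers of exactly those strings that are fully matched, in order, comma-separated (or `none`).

1, 2, 3, 5

1 → match
2 → match
3 → match
4 → no match
5 → match
6 → no match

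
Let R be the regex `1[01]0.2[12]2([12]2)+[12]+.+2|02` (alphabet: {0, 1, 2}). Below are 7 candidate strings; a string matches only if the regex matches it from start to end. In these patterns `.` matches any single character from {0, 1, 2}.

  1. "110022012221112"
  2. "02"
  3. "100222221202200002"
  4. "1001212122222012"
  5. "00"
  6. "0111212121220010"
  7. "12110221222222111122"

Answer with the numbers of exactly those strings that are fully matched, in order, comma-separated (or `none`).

1 → no match
2 → match
3 → no match
4 → match
5 → no match
6 → no match
7 → no match

2, 4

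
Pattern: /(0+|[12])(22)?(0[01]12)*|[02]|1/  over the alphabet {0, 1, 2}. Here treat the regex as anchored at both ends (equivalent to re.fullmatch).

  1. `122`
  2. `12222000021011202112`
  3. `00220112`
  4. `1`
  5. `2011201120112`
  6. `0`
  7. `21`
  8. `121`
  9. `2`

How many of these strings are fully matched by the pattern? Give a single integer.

6

1 → match
2 → no match
3 → match
4 → match
5 → match
6 → match
7 → no match
8 → no match
9 → match
Total matched: 6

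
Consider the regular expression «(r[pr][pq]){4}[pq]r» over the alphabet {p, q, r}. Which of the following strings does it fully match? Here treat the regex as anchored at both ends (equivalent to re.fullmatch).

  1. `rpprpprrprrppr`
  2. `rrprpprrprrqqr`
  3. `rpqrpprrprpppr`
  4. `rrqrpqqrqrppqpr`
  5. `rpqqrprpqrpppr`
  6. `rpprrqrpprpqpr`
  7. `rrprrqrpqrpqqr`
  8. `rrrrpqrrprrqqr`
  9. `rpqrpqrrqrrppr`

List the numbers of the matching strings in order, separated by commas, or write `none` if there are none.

1, 2, 3, 6, 7, 9

1 → match
2 → match
3 → match
4 → no match
5 → no match
6 → match
7 → match
8 → no match
9 → match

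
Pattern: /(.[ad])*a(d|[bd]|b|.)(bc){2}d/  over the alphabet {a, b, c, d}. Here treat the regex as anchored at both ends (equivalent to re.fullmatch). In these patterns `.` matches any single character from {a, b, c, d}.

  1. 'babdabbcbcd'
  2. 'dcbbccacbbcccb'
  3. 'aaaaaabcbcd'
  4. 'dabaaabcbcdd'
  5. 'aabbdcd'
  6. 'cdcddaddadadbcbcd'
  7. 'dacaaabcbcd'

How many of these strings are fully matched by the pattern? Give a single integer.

1 → match
2 → no match — must end with 'bcd'
3 → match
4 → no match — must end with 'bcd'
5 → no match — must end with 'bcd'
6 → match
7 → match
Total matched: 4

4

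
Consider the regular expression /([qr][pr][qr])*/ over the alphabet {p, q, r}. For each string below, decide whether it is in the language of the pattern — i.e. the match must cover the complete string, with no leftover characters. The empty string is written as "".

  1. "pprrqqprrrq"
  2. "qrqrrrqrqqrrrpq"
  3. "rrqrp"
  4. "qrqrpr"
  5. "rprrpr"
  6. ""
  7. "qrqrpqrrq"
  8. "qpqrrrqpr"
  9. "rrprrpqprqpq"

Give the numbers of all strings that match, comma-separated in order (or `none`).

1 → no match
2 → match
3 → no match
4 → match
5 → match
6 → match
7 → match
8 → match
9 → no match

2, 4, 5, 6, 7, 8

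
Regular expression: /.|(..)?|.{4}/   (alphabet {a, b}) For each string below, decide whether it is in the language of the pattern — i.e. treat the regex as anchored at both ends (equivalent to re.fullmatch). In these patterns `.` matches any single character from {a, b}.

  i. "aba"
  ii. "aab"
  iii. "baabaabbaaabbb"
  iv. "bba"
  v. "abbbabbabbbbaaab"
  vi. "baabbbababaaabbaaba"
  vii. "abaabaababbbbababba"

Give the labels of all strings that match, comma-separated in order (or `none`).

i → no match
ii → no match
iii → no match
iv → no match
v → no match
vi → no match
vii → no match

none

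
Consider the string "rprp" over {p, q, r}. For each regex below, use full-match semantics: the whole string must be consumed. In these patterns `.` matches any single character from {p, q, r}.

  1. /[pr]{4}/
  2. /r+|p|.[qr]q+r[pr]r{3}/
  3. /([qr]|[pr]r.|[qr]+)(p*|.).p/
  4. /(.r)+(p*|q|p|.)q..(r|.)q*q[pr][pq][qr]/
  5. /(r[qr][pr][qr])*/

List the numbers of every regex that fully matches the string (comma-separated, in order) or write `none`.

1 → match
2 → no match
3 → match
4 → no match
5 → no match

1, 3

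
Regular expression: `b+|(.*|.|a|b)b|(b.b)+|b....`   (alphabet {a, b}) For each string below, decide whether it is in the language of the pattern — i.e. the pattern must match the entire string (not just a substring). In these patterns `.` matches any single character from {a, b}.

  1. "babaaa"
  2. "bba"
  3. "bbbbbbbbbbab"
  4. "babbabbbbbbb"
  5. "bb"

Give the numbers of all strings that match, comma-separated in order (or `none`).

3, 4, 5

1. "babaaa" → no match
2. "bba" → no match
3. "bbbbbbbbbbab" → match
4. "babbabbbbbbb" → match
5. "bb" → match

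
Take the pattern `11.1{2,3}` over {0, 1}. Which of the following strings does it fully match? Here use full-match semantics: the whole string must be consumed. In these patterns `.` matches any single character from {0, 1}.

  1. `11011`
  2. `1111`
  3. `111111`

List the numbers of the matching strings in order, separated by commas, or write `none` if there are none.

1, 3

1 → match
2 → no match
3 → match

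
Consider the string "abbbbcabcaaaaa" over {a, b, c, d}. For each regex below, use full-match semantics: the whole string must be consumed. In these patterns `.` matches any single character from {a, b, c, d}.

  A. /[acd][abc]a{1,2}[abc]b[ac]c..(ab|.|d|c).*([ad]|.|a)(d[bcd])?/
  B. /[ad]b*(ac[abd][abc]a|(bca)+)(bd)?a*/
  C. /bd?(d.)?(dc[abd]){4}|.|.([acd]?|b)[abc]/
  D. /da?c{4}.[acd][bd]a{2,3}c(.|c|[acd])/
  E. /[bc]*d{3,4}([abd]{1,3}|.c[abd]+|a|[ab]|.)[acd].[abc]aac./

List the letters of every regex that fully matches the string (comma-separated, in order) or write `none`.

A → no match
B → match
C → no match
D → no match — must start with "d"
E → no match

B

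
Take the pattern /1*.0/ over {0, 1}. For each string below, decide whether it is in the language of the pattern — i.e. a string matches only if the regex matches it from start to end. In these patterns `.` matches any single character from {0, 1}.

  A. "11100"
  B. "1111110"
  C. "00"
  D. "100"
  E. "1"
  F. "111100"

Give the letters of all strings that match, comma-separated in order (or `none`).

A, B, C, D, F

A → match
B → match
C → match
D → match
E → no match — must end with "0"
F → match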